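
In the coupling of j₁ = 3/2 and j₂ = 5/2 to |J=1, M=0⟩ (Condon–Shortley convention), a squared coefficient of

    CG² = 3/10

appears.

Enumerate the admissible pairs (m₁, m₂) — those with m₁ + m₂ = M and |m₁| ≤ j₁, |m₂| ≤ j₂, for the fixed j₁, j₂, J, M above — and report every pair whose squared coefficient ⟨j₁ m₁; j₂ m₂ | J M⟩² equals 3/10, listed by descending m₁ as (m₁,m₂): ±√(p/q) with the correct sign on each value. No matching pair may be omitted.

Admissible pairs with m₁+m₂ = M = 0: (-3/2,3/2), (-1/2,1/2), (1/2,-1/2), (3/2,-3/2)
  (m₁,m₂)=(3/2,-3/2): CG² = 1/5, CG = +√(1/5)
  (m₁,m₂)=(1/2,-1/2): CG² = 3/10, CG = −√(3/10)   ← matches the target
  (m₁,m₂)=(-1/2,1/2): CG² = 3/10, CG = +√(3/10)   ← matches the target
  (m₁,m₂)=(-3/2,3/2): CG² = 1/5, CG = −√(1/5)
Pairs with CG² = 3/10: (1/2,-1/2): −√(3/10); (-1/2,1/2): +√(3/10)

(1/2,-1/2): −√(3/10); (-1/2,1/2): +√(3/10)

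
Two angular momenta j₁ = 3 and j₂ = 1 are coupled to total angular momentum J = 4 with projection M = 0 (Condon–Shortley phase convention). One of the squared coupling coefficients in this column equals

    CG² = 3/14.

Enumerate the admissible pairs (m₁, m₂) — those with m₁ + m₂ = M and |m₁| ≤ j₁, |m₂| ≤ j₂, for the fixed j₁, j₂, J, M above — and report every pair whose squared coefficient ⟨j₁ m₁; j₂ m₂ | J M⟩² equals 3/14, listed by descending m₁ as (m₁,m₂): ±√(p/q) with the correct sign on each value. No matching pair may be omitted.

(1,-1): +√(3/14); (-1,1): +√(3/14)

Admissible pairs with m₁+m₂ = M = 0: (-1,1), (0,0), (1,-1)
  (m₁,m₂)=(1,-1): CG² = 3/14, CG = +√(3/14)   ← matches the target
  (m₁,m₂)=(0,0): CG² = 4/7, CG = +√(4/7)
  (m₁,m₂)=(-1,1): CG² = 3/14, CG = +√(3/14)   ← matches the target
Pairs with CG² = 3/14: (1,-1): +√(3/14); (-1,1): +√(3/14)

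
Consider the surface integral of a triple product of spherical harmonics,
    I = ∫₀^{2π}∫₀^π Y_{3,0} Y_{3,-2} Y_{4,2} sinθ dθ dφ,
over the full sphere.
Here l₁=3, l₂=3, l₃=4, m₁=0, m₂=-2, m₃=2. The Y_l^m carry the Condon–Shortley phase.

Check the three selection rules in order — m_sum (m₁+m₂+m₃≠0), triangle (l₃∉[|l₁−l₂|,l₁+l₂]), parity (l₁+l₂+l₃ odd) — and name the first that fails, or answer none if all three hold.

none

Σmᵢ = 0  ✓
l₃∈[|l₁−l₂|,l₁+l₂]=[0,6], have l₃=4  ✓
Σlᵢ = 10 ⇒ even  ✓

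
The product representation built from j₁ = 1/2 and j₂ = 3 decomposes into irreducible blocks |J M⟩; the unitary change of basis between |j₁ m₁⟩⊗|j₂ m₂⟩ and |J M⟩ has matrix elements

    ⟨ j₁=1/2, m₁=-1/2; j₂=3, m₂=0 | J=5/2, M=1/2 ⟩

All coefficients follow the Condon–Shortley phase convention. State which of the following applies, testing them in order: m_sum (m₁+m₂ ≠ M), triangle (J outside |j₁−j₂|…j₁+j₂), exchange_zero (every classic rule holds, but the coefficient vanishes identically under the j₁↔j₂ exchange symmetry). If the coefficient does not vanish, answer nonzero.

m-sum: m₁+m₂ = -1/2+0 = -1/2, M = 1/2  ✗ ⇒ coefficient is 0

m_sum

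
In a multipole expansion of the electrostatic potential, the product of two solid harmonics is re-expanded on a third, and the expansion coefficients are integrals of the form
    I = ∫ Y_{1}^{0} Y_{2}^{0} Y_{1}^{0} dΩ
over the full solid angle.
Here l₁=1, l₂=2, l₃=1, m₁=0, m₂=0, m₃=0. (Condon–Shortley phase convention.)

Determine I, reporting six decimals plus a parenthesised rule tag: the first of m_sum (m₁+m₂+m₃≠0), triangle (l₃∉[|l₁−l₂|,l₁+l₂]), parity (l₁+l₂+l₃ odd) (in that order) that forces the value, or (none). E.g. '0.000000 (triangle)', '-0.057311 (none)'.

m-sum 0 ✓  L=4 even ✓  1≤1≤3 ✓
Π(2lᵢ+1) = 3×5×3 = 45
triangle coeff Δ(1,2,1) = 1/30
Σ_t [1,1]: t=1:−1/1 = -1/1
(3j)²=2/15 [(1 2 1; 0 0 0)], sign=+1
(m-triple is (0,0,0) — same symbol as above.)
⇒ 4πI² = 4/5
I = (+1)√(4/5/(4π)) = 0.25231325
No selection rule forces the value: the integral is nonzero (none).

0.252313 (none)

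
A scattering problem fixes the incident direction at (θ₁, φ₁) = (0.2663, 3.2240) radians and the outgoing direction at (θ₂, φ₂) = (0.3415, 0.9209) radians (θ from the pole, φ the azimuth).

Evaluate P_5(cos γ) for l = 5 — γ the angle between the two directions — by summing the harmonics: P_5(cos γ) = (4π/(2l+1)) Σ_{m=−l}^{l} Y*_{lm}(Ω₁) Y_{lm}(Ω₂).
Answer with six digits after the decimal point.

Summing Y*_{l m}(θ₁,φ₁)·Y_{l m}(θ₂,φ₂) over m ∈ [−5, 5]; prefactor 4π/(2·5+1) = 1.142397:
  term(m=-5) = 0.00000 - 0.00000j   from Y*(Ω₁)=-0.00054 - 0.00023j, Y(Ω₂)=-0.00021 + 0.00194j
  term(m=-4) = -0.00012 + 0.00002j   from Y*(Ω₁)=0.00643 + 0.00220j, Y(Ω₂)=-0.01490 + 0.00897j
  term(m=-3) = 0.00342 + 0.00248j   from Y*(Ω₁)=-0.04510 - 0.01138j, Y(Ω₂)=-0.08440 - 0.03360j
  term(m=-2) = -0.00641 - 0.06013j   from Y*(Ω₁)=0.20019 + 0.03330j, Y(Ω₂)=-0.07976 - 0.28707j
  term(m=-1) = -0.19083 + 0.21225j   from Y*(Ω₁)=-0.51758 - 0.04275j, Y(Ω₂)=0.33256 - 0.43755j
  term(m=+0) = 0.13815 + 0.00000j   from Y*(Ω₁)=0.49914 + 0.00000j, Y(Ω₂)=0.27677 + 0.00000j
  term(m=+1) = -0.19083 - 0.21225j   from Y*(Ω₁)=0.51758 - 0.04275j, Y(Ω₂)=-0.33256 - 0.43755j
  term(m=+2) = -0.00641 + 0.06013j   from Y*(Ω₁)=0.20019 - 0.03330j, Y(Ω₂)=-0.07976 + 0.28707j
  term(m=+3) = 0.00342 - 0.00248j   from Y*(Ω₁)=0.04510 - 0.01138j, Y(Ω₂)=0.08440 - 0.03360j
  term(m=+4) = -0.00012 - 0.00002j   from Y*(Ω₁)=0.00643 - 0.00220j, Y(Ω₂)=-0.01490 - 0.00897j
  term(m=+5) = 0.00000 + 0.00000j   from Y*(Ω₁)=0.00054 - 0.00023j, Y(Ω₂)=0.00021 + 0.00194j
Σ over m = -0.24971 + 0.00000j; ×(4π/11) → -0.28526 + 0.00000j. Real part: -0.285265

-0.285265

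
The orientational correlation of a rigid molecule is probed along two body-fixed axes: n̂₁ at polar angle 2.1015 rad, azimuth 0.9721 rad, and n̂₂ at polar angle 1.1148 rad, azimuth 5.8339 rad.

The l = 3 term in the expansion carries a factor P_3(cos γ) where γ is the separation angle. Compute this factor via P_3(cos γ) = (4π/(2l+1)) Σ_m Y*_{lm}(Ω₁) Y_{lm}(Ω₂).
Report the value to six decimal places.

0.158313

Expand P_3 via completeness: Σ_{m} conj(Y_{3,m}) at Ω₁ times Y_{3,m} at Ω₂ —
  m=-3: (-0.260889+0.059792i) × (+0.066762+0.294481i) = -0.035025-0.072835i  (running Σ = -0.035025-0.072835i)
  m=-2: (+0.140354-0.358242i) × (+0.225907+0.283845i) = +0.133392-0.041091i  (running Σ = +0.098367-0.113926i)
  m=-1: (+0.044123+0.064675i) × (-0.007953-0.003835i) = -0.000103-0.000684i  (running Σ = +0.098264-0.114610i)
  m=0: (+0.324705-0.000000i) × (-0.333662+0.000000i) = -0.108342+0.000000i  (running Σ = -0.010077-0.114610i)
  m=1: (-0.044123+0.064675i) × (+0.007953-0.003835i) = -0.000103+0.000684i  (running Σ = -0.010180-0.113926i)
  m=2: (+0.140354+0.358242i) × (+0.225907-0.283845i) = +0.133392+0.041091i  (running Σ = +0.123212-0.072835i)
  m=3: (+0.260889+0.059792i) × (-0.066762+0.294481i) = -0.035025+0.072835i  (running Σ = +0.088187+0.000000i)
Accumulated sum +0.088187+0.000000i; after 4π/(2l+1) scaling, +0.158313+0.000000i ⇒ P_3 = 0.158313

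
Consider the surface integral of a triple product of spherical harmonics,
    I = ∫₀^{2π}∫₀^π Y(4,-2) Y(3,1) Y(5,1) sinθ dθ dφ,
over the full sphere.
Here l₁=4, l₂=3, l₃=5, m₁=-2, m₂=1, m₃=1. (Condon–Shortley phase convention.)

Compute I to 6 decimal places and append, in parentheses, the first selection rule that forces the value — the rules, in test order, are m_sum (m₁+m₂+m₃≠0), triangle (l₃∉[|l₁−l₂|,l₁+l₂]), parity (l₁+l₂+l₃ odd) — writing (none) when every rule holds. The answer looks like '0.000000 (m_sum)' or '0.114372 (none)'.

0.106335 (none)

Rules hold: Σm=0, L=12 even, 1≤5≤7.
N = 9·7·11 = 693
Δ = 2!·6!·4!/13! = 1/180180
Racah Σ t=0..2: t=0:+1/576 t=1:−1/144 t=2:+1/576 = -1/288
⇒ 3j(4 3 5; 0 0 0)² = 20/1001, sgn +1
Racah Σ t=0..2: t=0:+1/34560 t=1:−1/720 t=2:+1/384 = 43/34560
⇒ 3j(4 3 5; -2 1 1)² = 1849/180180, sgn +1
4πI² = N·(3j₀)²·(3jₘ)² = 1849/13013
I = +1·√(0.142089/4π) = 0.10633465
No selection rule forces the value: the integral is nonzero (none).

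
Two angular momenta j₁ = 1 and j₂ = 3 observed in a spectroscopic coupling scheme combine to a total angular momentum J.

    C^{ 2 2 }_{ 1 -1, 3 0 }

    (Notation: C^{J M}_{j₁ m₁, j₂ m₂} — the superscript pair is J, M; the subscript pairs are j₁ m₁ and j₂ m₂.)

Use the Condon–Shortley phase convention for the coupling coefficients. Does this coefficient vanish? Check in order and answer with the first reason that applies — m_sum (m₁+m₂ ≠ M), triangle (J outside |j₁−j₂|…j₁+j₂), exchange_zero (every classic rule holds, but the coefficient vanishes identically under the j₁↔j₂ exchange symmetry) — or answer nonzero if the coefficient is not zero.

m_sum

m-sum: m₁+m₂ = -1+0 = -1, M = 2  ✗ ⇒ coefficient is 0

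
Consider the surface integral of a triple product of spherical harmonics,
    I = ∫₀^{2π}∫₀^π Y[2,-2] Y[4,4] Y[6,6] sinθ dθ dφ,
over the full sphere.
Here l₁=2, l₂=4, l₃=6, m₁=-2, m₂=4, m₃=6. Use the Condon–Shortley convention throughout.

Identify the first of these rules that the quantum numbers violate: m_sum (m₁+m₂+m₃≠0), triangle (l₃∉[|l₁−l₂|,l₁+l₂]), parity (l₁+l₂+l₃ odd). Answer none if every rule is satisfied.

m₁+m₂+m₃ = -2 + 4 + 6 = 8  ✗
triangle: |2−4|=2 ≤ l₃=6 ≤ 2+4=6
parity: l₁+l₂+l₃ = 12 is even

m_sum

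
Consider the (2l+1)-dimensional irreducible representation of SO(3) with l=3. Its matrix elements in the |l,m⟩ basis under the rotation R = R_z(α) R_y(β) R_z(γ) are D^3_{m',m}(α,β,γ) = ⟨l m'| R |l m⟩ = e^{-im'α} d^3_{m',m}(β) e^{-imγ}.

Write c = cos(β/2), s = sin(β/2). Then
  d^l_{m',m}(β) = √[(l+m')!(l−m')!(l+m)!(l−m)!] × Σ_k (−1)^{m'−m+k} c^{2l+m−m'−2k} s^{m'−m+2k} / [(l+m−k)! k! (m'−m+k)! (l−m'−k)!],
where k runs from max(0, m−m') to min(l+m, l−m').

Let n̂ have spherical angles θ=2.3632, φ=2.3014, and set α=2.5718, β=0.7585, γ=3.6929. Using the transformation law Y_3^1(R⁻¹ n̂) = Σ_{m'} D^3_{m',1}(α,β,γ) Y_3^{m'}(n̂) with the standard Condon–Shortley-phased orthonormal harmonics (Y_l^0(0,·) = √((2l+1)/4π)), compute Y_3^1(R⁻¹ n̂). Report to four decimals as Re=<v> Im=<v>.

Re=-0.2351 Im=0.2148

Need the full column D^3_{m',1} for m'=−3..3 at α=2.5718, β=0.7585, γ=3.6929.
cos(β/2)=0.928943, sin(β/2)=0.370224
d^3_{-3,1}: single k=4 term ⇒ +0.062789;  D = -0.039962-0.048430i
d^3_{-2,1}: k∈[3..4] ⇒ +0.257270 -0.020432 = +0.236838;  D = +0.028375+0.235132i
d^3_{-1,1}: k∈[2..4] ⇒ +0.612400 -0.129696 +0.002575 = +0.485280;  D = +0.210947-0.437033i
d^3_{0,1}: k∈[1..3] ⇒ +0.887155 -0.422738 +0.022382 = +0.486798;  D = -0.414675+0.254986i
d^3_{1,1}: k∈[0..2] ⇒ +0.642589 -0.816534 +0.097272 = -0.076673;  D = -0.076660-0.001417i
d^3_{2,1}: k∈[0..1] ⇒ -0.809858 +0.257270 = -0.552587;  D = +0.459696+0.306647i
d^3_{3,1}: single k=0 term ⇒ +0.395303;  D = +0.158559+0.362110i
Y_3^{m'}(θ=2.3632,φ=2.3014) and Σ D·Y over m':
  (-0.0400-0.0484i)·(+0.1175-0.0840i)  (+0.0284+0.2351i)·(+0.0392-0.3566i)  (+0.2109-0.4370i)·(-0.2324-0.2594i)  (-0.4147+0.2550i)·(+0.1236+0.0000i)  (-0.0767-0.0014i)·(+0.2324-0.2594i)  (+0.4597+0.3066i)·(+0.0392+0.3566i)  (+0.1586+0.3621i)·(-0.1175-0.0840i)
Y_3^1(R⁻¹ n̂) = -0.235139+0.214802i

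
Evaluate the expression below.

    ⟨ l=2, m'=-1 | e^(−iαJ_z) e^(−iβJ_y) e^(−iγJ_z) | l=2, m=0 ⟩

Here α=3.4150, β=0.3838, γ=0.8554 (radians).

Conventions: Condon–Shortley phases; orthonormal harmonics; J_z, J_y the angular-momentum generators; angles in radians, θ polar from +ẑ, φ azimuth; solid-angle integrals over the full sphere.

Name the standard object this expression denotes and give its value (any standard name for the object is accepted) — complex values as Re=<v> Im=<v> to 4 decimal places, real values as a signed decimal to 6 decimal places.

This is a Wigner D-matrix element — the rotation-matrix element ⟨l m'| R(α,β,γ) |l m⟩ in the angular-momentum basis.
D^2_{-1,0}(3.4150,0.3838,0.8554) = e^{-i·-1·3.4150}·d^2_{-1,0}(0.3838)·e^{-i·0·0.8554}. Compute d first:
With c≡cos(β/2)=0.981644 and s≡sin(β/2)=0.190724, N=[1·6·2·2]^{1/2}=4.898979
k∈{1,2} keeps every argument non-negative
  k=1: (−1)^0·4.8990/(2)·0.9816^3·0.1907^1 = +0.441920
  k=2: (−1)^1·4.8990/(2)·0.9816^1·0.1907^3 = -0.016682
d^2_{-1,0}(0.3838) = +0.441920 -0.016682 = +0.425238
Phases: e^{-i·(-1)·3.4150}=-0.962856-0.270014i, e^{-i·(0)·0.8554}=+1.000000+0.000000i ⇒ D=-0.409443-0.114820i

Wigner D-matrix element, Re=-0.4094 Im=-0.1148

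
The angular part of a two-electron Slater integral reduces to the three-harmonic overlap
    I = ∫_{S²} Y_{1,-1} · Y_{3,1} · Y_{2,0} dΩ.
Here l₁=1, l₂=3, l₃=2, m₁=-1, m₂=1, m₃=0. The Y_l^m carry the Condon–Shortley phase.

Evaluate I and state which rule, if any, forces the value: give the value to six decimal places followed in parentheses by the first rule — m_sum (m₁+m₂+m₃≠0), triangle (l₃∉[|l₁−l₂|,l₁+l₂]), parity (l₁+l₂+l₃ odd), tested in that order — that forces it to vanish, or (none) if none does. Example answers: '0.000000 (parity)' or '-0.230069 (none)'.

Rules hold: Σm=0, L=6 even, 2≤2≤4.
N = 3·7·5 = 105
Δ = 2!·0!·4!/7! = 1/105
Racah Σ t=1..1: t=1:−1/4 = -1/4
⇒ 3j(1 3 2; 0 0 0)² = 3/35, sgn -1
Racah Σ t=2..2: t=2:+1/8 = 1/8
⇒ 3j(1 3 2; -1 1 0)² = 2/35, sgn +1
4πI² = N·(3j₀)²·(3jₘ)² = 18/35
I = -1·√(0.514286/4π) = -0.20230066
No selection rule forces the value: the integral is nonzero (none).

-0.202301 (none)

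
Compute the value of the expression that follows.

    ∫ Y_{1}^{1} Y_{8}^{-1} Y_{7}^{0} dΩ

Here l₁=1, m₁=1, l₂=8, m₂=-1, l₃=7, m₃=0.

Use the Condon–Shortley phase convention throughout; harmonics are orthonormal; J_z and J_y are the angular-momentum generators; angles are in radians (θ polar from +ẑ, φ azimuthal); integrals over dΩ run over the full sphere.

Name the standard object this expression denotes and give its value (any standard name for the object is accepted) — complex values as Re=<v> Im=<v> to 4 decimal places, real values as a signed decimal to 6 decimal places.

This is a Gaunt coefficient — the integral of a triple product of spherical harmonics over the sphere.
m-sum 0 ✓  L=16 even ✓  7≤7≤9 ✓
Π(2lᵢ+1) = 3×17×15 = 765
triangle coeff Δ(1,8,7) = 1/2040
Σ_t [1,1]: t=1:−1/25401600 = -1/25401600
(3j)²=8/255 [(1 8 7; 0 0 0)], sign=+1
Σ_t [0,0]: t=0:+1/50803200 = 1/50803200
(3j)²=3/170 [(1 8 7; 1 -1 0)], sign=-1
⇒ 4πI² = 36/85
I = (-1)√(36/85/(4π)) = -0.18358486

Gaunt coefficient, -0.183585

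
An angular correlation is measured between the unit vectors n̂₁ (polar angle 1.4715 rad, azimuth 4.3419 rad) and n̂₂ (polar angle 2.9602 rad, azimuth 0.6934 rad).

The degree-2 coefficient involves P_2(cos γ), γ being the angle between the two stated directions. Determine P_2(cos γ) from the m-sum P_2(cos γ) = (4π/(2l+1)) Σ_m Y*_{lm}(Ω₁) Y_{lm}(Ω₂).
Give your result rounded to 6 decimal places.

Summing Y*_{l m}(θ₁,φ₁)·Y_{l m}(θ₂,φ₂) over m ∈ [−2, 2]; prefactor 4π/(2·2+1) = 2.513274:
  m=-2: (-0.282196+0.258176i) × (+0.002300-0.012359i) = +0.002542+0.004081i  (running Σ = +0.002542+0.004081i)
  m=-1: (-0.027593-0.071037i) × (-0.105426+0.087616i) = +0.009133+0.005072i  (running Σ = +0.011675+0.009153i)
  m=0: (-0.306093-0.000000i) × (+0.599991+0.000000i) = -0.183653-0.000000i  (running Σ = -0.171978+0.009153i)
  m=1: (+0.027593-0.071037i) × (+0.105426+0.087616i) = +0.009133-0.005072i  (running Σ = -0.162845+0.004081i)
  m=2: (-0.282196-0.258176i) × (+0.002300+0.012359i) = +0.002542-0.004081i  (running Σ = -0.160304-0.000000i)
Σ over m = -0.160304-0.000000i; ×(4π/5) → -0.402887-0.000000i. Real part: -0.402887

-0.402887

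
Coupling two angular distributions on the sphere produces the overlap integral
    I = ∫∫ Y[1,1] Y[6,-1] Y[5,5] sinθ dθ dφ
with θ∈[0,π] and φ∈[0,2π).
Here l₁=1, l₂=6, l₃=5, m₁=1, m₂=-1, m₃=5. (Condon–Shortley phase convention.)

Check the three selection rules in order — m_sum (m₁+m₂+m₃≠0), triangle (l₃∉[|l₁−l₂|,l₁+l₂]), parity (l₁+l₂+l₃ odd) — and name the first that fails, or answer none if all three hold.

Σmᵢ = 5  ✗
l₃∈[|l₁−l₂|,l₁+l₂]=[5,7], have l₃=5
Σlᵢ = 12 ⇒ even

m_sum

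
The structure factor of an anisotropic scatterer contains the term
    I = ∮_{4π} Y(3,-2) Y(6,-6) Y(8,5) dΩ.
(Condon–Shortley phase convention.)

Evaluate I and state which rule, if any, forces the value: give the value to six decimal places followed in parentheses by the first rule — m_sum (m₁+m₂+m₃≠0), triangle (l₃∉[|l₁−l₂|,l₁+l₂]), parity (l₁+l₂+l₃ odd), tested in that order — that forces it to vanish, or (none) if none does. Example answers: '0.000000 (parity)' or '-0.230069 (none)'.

m-sum = -2 − 6 + 5 = -3 ≠ 0 ⇒ I = 0

0.000000 (m_sum)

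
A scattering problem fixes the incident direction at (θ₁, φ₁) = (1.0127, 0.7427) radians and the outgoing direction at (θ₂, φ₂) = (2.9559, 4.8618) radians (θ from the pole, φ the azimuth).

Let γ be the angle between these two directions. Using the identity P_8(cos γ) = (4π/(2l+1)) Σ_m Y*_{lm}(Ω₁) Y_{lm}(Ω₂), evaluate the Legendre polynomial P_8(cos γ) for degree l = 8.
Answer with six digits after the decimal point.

0.231278

Summing Y*_{l m}(θ₁,φ₁)·Y_{l m}(θ₂,φ₂) over m ∈ [−8, 8]; prefactor 4π/(2·8+1) = 0.739198:
  term(m=-8) = (0.000000, -0.000000)   from Y*(Ω₁)=(0.130189, -0.046285), Y(Ω₂)=(0.000000, -0.000001)
  term(m=-7) = (0.000004, -0.000003)   from Y*(Ω₁)=(0.161323, -0.305008), Y(Ω₂)=(0.000013, 0.000007)
  term(m=-6) = (0.000083, 0.000037)   from Y*(Ω₁)=(-0.113950, -0.435016), Y(Ω₂)=(-0.000126, 0.000157)
  term(m=-5) = (0.000078, 0.000443)   from Y*(Ω₁)=(-0.191904, -0.123521), Y(Ω₂)=(-0.001338, -0.001445)
  term(m=-4) = (0.002133, -0.002061)   from Y*(Ω₁)=(0.203559, -0.035108), Y(Ω₂)=(0.011870, -0.008080)
  term(m=-3) = (0.026073, 0.005532)   from Y*(Ω₁)=(0.211186, -0.273631), Y(Ω₂)=(0.033417, 0.069493)
  term(m=-2) = (-0.004078, -0.010085)   from Y*(Ω₁)=(0.003205, 0.037444), Y(Ω₂)=(-0.276635, 0.085216)
  term(m=-1) = (0.128335, -0.190315)   from Y*(Ω₁)=(0.255502, 0.234564), Y(Ω₂)=(-0.098513, -0.654429)
  term(m=+0) = (0.007620, 0.000000)   from Y*(Ω₁)=(0.013983, -0.000000), Y(Ω₂)=(0.544943, 0.000000)
  term(m=+1) = (0.128335, 0.190315)   from Y*(Ω₁)=(-0.255502, 0.234564), Y(Ω₂)=(0.098513, -0.654429)
  term(m=+2) = (-0.004078, 0.010085)   from Y*(Ω₁)=(0.003205, -0.037444), Y(Ω₂)=(-0.276635, -0.085216)
  term(m=+3) = (0.026073, -0.005532)   from Y*(Ω₁)=(-0.211186, -0.273631), Y(Ω₂)=(-0.033417, 0.069493)
  term(m=+4) = (0.002133, 0.002061)   from Y*(Ω₁)=(0.203559, 0.035108), Y(Ω₂)=(0.011870, 0.008080)
  term(m=+5) = (0.000078, -0.000443)   from Y*(Ω₁)=(0.191904, -0.123521), Y(Ω₂)=(0.001338, -0.001445)
  term(m=+6) = (0.000083, -0.000037)   from Y*(Ω₁)=(-0.113950, 0.435016), Y(Ω₂)=(-0.000126, -0.000157)
  term(m=+7) = (0.000004, 0.000003)   from Y*(Ω₁)=(-0.161323, -0.305008), Y(Ω₂)=(-0.000013, 0.000007)
  term(m=+8) = (0.000000, 0.000000)   from Y*(Ω₁)=(0.130189, 0.046285), Y(Ω₂)=(0.000000, 0.000001)
Accumulated sum (0.312877, -0.000000); after 4π/(2l+1) scaling, (0.231278, -0.000000) ⇒ P_8 = 0.231278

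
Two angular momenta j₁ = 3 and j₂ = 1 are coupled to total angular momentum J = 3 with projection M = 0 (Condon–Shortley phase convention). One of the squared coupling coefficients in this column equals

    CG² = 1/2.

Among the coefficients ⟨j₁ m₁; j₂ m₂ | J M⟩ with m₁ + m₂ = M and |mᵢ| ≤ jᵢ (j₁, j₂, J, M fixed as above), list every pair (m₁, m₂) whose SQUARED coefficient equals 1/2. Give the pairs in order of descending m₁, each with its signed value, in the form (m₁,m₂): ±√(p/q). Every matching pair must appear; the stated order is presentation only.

Admissible pairs with m₁+m₂ = M = 0: (-1,1), (0,0), (1,-1)
  (m₁,m₂)=(1,-1): CG² = 1/2, CG = +√(1/2)   ← matches the target
  (m₁,m₂)=(0,0): CG² = 0/1, CG = 0
  (m₁,m₂)=(-1,1): CG² = 1/2, CG = −√(1/2)   ← matches the target
Pairs with CG² = 1/2: (1,-1): +√(1/2); (-1,1): −√(1/2)

(1,-1): +√(1/2); (-1,1): −√(1/2)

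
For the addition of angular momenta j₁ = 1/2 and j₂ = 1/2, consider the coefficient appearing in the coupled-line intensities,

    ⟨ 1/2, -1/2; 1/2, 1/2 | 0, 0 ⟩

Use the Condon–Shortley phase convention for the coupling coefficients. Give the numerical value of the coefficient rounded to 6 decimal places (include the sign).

-0.707107  (= −√(1/2))

√[1·1!0!0!/2! · 0!1!1!0!0!0!] = √(1/2)
  +(−1)^1/∏(1,0,0,0,0,0)! = -1  (running -1)
⟨..|..⟩ = √(1/2)·(-1) = -0.707107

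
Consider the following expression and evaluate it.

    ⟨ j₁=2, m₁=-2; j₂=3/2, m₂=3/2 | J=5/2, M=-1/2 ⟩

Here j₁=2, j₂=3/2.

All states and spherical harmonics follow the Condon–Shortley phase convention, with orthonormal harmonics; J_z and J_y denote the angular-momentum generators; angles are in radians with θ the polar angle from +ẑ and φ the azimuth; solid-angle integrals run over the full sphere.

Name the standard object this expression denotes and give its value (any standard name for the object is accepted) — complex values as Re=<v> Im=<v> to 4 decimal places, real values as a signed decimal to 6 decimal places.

Clebsch–Gordan coefficient, −√(6/35) ≈ -0.414039

This is a Clebsch–Gordan (vector-coupling) coefficient.
j₁+j₂−J=1  J+j₁−j₂=3  J−j₁+j₂=2  j₁+j₂+J+1=7
(j₁±m₁, j₂±m₂, J±M) = (0,4,3,0,2,3)
P² = 864/35
sum k=1..1:
  [1] −1/12 = -1/12
S = -1/12
C² = P²·S² = 6/35 ; C = -0.414039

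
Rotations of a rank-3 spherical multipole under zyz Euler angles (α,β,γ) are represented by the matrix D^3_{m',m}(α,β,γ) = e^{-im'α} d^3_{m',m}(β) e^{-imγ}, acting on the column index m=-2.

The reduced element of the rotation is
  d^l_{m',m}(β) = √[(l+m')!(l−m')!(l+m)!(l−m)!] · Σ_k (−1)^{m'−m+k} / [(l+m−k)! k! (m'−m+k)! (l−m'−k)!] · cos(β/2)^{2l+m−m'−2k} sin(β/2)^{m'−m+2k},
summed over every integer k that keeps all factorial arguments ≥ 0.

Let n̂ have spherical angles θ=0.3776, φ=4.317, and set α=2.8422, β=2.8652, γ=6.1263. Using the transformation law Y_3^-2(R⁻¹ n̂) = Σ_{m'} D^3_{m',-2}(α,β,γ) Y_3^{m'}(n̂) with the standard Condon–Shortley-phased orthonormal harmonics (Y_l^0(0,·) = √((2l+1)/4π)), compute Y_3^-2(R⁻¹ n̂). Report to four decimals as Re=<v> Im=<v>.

Re=-0.0143 Im=-0.1961

Need the full column D^3_{m',-2} for m'=−3..3 at α=2.8422, β=2.8652, γ=6.1263.
cos(β/2)=0.137757, sin(β/2)=0.990466
d^3_{-3,-2}: single k=1 term ⇒ +0.000120;  D = -0.000042+0.000113i
d^3_{-2,-2}: k∈[0..1] ⇒ +0.000007 -0.001766 = -0.001760;  D = -0.001076+0.001392i
d^3_{-1,-2}: k∈[0..1] ⇒ -0.000155 +0.016065 = +0.015910;  D = -0.013012+0.009155i
d^3_{0,-2}: k∈[0..1] ⇒ +0.001935 -0.100034 = -0.098098;  D = -0.093309+0.030278i
d^3_{1,-2}: k∈[0..1] ⇒ -0.016065 +0.415252 = +0.399186;  D = -0.399145+0.005739i
d^3_{2,-2}: k∈[0..1] ⇒ +0.091318 -0.944143 = -0.852825;  D = -0.818420-0.239790i
d^3_{3,-2}: single k=0 term ⇒ -0.321652;  D = +0.268271+0.177457i
Y_3^{m'}(θ=0.3776,φ=4.317) and Σ D·Y over m':
  (-0.0000+0.0001i)·(+0.0194-0.0078i)  (-0.0011+0.0014i)·(-0.0908-0.0918i)  (-0.0130+0.0092i)·(-0.1524+0.3651i)  (-0.0933+0.0303i)·(+0.4580+0.0000i)  (-0.3991+0.0057i)·(+0.1524+0.3651i)  (-0.8184-0.2398i)·(-0.0908+0.0918i)  (+0.2683+0.1775i)·(-0.0194-0.0078i)
Y_3^-2(R⁻¹ n̂) = -0.014255-0.196058i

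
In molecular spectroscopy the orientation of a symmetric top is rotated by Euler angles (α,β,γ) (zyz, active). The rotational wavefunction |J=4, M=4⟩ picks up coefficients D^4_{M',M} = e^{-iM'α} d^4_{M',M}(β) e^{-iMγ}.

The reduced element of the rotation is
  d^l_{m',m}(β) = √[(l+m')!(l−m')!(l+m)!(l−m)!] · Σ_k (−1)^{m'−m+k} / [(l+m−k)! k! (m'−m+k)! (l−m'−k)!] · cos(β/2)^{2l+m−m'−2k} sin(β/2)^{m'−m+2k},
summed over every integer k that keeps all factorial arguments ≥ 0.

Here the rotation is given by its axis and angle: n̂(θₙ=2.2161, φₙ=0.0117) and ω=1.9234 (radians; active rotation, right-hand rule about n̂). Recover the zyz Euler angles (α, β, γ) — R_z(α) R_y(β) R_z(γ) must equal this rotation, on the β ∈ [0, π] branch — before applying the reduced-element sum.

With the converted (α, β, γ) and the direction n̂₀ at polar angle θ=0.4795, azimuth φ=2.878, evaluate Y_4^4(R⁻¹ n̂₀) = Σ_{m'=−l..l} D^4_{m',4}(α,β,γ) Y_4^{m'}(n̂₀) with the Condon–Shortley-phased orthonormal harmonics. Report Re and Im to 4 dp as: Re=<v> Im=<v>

Re=0.0028 Im=-0.3574

Axis–angle → zyz. n̂ = (sinθₙcosφₙ, sinθₙsinφₙ, cosθₙ) = (+0.798862, +0.009347, -0.601441), ω = 1.9234.
R = I cosω + sinω [n̂]ₓ + (1−cosω) n̂n̂ᵀ gives
  R = [+0.513230, +0.574484, -0.637623; -0.554393, -0.345225, -0.757277; -0.655167, +0.742151, +0.141310]
β = atan2(√(R₁₃²+R₂₃²), R₃₃) = 1.429012; α = atan2(R₂₃, R₁₃) mod 2π = 4.012561; γ = atan2(R₃₂, −R₃₁) mod 2π = 0.847568
Need the full column D^4_{m',4} for m'=−4..4 at α=4.0126, β=1.4290, γ=0.8476.
cos(β/2)=0.755417, sin(β/2)=0.655244
d^4_{-4,4}: single k=8 term ⇒ +0.033980;  D = +0.033831+0.003176i
d^4_{-3,4}: single k=7 term ⇒ +0.110804;  D = -0.078977+0.077718i
d^4_{-2,4}: single k=6 term ⇒ +0.238986;  D = -0.018512-0.238268i
d^4_{-1,4}: single k=5 term ⇒ +0.389646;  D = +0.316606+0.227123i
d^4_{0,4}: single k=4 term ⇒ +0.502237;  D = -0.486788+0.123614i
d^4_{1,4}: single k=3 term ⇒ +0.517890;  D = +0.225799-0.466074i
d^4_{2,4}: single k=2 term ⇒ +0.422188;  D = +0.172083+0.385526i
d^4_{3,4}: single k=1 term ⇒ +0.260169;  D = -0.250037-0.071901i
d^4_{4,4}: single k=0 term ⇒ +0.106046;  D = +0.088061-0.059085i
Y_4^{m'}(θ=0.4795,φ=2.878) and Σ D·Y over m':
  (+0.0338+0.0032i)·(+0.0099+0.0174i)  (-0.0790+0.0777i)·(-0.0767-0.0775i)  (-0.0185-0.2383i)·(+0.2775+0.1616i)  (+0.3166+0.2271i)·(-0.4693-0.1266i)  (-0.4868+0.1236i)·(+0.1134+0.0000i)  (+0.2258-0.4661i)·(+0.4693-0.1266i)  (+0.1721+0.3855i)·(+0.2775-0.1616i)  (-0.2500-0.0719i)·(+0.0767-0.0775i)  (+0.0881-0.0591i)·(+0.0099-0.0174i)
Y_4^4(R⁻¹ n̂) = +0.002760-0.357371i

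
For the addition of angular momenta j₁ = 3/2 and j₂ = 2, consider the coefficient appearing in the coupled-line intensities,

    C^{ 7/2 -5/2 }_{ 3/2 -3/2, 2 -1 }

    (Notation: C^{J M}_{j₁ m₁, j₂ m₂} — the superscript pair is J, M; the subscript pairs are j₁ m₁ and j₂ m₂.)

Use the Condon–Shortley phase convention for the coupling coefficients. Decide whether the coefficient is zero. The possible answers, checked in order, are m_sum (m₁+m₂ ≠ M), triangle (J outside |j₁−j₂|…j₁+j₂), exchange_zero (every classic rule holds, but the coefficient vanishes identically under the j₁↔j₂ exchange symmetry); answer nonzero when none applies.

nonzero

m-sum: m₁+m₂ = -3/2+(-1) = -5/2, M = -5/2  ✓
triangle: |j₁−j₂| = 1/2 ≤ J = 7/2 ≤ j₁+j₂ = 7/2  ✓
exchange: j₁≠j₂ or m₁≠m₂ — the exchange symmetry imposes no constraint here
value check: CG = +√(4/7) = +0.755929 ≠ 0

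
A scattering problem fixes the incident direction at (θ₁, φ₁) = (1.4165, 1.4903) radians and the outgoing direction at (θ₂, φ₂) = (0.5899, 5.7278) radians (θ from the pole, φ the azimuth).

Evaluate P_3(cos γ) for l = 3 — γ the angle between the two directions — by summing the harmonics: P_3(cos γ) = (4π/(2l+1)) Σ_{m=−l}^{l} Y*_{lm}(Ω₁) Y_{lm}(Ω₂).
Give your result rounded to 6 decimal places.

0.180706

Addition theorem: P_3(cos γ) = (4π/7) Σ_m Y*_{lm}(Ω₁) Y_{lm}(Ω₂), m = −3…3:
  term(m=-3) = +0.028602-0.004210i   from Y*(Ω₁)=-0.096264-0.390850i, Y(Ω₂)=-0.006838+0.071494i
  term(m=-2) = -0.023450-0.032777i   from Y*(Ω₁)=-0.151371+0.024582i, Y(Ω₂)=+0.116676+0.235481i
  term(m=-1) = +0.056782-0.110443i   from Y*(Ω₁)=-0.022646-0.280716i, Y(Ω₂)=+0.374678+0.232503i
  term(m=+0) = -0.023207-0.000000i   from Y*(Ω₁)=-0.165282-0.000000i, Y(Ω₂)=+0.140409+0.000000i
  term(m=+1) = +0.056782+0.110443i   from Y*(Ω₁)=+0.022646-0.280716i, Y(Ω₂)=-0.374678+0.232503i
  term(m=+2) = -0.023450+0.032777i   from Y*(Ω₁)=-0.151371-0.024582i, Y(Ω₂)=+0.116676-0.235481i
  term(m=+3) = +0.028602+0.004210i   from Y*(Ω₁)=+0.096264-0.390850i, Y(Ω₂)=+0.006838+0.071494i
Σ over m = +0.100661-0.000000i; ×(4π/7) → +0.180706-0.000000i. Real part: 0.180706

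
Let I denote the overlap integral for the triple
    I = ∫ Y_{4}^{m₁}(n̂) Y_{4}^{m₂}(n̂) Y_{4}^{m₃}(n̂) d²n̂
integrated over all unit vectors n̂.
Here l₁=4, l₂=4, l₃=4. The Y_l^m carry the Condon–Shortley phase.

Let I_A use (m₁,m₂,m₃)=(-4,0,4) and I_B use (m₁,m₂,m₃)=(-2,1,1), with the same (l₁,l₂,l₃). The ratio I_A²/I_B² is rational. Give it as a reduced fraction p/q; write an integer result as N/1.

l's match ⇒ only the (l;m) 3-j factors differ between A and B.
A: triangle coeff Δ(4,4,4) = 1/450450; Σ_t [4,4]: t=4:+1/13824 = 1/13824; (3j)²=14/1287 [(4 4 4; -4 0 4)], sign=+1
B: triangle coeff Δ(4,4,4) = 1/450450; Σ_t [2,4]: t=2:+1/576 t=3:−1/144 t=4:+1/576 = -1/288; (3j)²=20/1001 [(4 4 4; -2 1 1)], sign=+1
I_A²/I_B² = (14/1287)/(20/1001) = 49/90

49/90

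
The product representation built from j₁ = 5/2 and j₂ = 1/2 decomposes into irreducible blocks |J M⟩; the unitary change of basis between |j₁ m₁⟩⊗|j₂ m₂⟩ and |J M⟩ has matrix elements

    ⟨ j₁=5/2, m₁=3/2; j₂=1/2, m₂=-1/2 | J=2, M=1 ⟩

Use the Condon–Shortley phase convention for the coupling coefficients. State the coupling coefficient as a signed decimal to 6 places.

triangle: 1!·4!·0!/6! = 24/720
(j±m)!: 4!·1!·0!·1!·3!·1! = 144
prefactor² = (2J+1)·Δ·N² = 24
  k=0: +1/(0!·1!·1!·0!·3!·0!) = 1/6
Σ = 1/6  ⇒  CG² = 24·(1/6)² = 2/3
CG = +√(2/3) = +0.816497

+0.816497  (= +√(2/3))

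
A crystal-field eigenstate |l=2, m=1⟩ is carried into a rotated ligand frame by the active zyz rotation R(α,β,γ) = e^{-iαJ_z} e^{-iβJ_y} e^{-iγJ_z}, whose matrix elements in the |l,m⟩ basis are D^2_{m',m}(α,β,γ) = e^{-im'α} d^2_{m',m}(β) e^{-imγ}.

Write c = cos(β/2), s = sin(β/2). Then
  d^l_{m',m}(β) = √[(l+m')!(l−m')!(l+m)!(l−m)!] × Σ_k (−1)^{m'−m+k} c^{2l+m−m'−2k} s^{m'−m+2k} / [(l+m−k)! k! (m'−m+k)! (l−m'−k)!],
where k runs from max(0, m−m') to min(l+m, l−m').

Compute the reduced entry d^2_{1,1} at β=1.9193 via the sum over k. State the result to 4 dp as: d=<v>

d^2_{1,1}(β=1.9193) via the finite sum:
With c≡cos(β/2)=0.573807 and s≡sin(β/2)=0.818991, N=[6·1·6·1]^{1/2}=6.000000
Admissible k: 0..1 (factorial args all ≥0)
  k=0: (−1)^0·6.0000/(6)·0.5738^4·0.8190^0 = +0.108408
  k=1: (−1)^1·6.0000/(2)·0.5738^2·0.8190^2 = -0.662538
d^2_{1,1}(1.9193) = +0.108408 -0.662538 = -0.554129

d=-0.5541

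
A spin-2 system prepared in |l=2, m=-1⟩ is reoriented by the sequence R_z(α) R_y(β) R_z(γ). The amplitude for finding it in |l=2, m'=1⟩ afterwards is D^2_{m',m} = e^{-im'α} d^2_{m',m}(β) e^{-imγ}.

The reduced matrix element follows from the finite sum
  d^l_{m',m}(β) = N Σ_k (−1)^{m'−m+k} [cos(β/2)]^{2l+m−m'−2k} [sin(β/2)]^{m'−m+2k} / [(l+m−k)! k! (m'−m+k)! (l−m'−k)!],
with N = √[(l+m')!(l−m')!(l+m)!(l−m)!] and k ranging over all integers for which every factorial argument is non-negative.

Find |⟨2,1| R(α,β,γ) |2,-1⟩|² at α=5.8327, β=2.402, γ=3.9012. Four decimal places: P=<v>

P=0.1723

D^2_{1,-1}(5.8327,2.4020,3.9012) = e^{-i·1·5.8327}·d^2_{1,-1}(2.4020)·e^{-i·-1·3.9012}. Compute d first:
c=cos(2.402000/2)=0.361426, s=sin(2.402000/2)=0.932401; N=√[6·1·1·6]=6.000000
k: max(0,(-1)−(1))=0 … min(2+(-1),2−(1))=1
  k=0: (−1)^2·6.0000/(2)·0.3614^2·0.9324^2 = +0.340694
  k=1: (−1)^3·6.0000/(6)·0.3614^0·0.9324^4 = -0.755807
d^2_{1,-1}(2.4020) = +0.340694 -0.755807 = -0.415113
|D^2_{1,-1}|² = |d^2_{1,-1}(β)|² = (-0.415113)² = 0.172319 (the z-rotation phases have unit modulus)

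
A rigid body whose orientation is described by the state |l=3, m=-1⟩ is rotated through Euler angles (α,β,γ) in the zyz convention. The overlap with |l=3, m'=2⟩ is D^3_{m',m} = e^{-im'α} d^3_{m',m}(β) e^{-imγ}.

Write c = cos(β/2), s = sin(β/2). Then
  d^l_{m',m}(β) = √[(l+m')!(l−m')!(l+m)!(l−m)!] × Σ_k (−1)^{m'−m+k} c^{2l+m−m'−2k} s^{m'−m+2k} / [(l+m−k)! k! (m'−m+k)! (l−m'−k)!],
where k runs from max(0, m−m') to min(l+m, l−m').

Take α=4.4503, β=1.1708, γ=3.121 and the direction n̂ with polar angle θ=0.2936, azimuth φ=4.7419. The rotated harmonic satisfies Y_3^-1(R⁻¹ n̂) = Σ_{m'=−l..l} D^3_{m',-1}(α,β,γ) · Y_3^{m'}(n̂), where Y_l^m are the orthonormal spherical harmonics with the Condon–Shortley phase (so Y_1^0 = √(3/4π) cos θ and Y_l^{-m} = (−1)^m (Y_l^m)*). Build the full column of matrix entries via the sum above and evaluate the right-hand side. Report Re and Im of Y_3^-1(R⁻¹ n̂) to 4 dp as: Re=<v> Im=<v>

Re=0.2436 Im=0.0211

Need the full column D^3_{m',-1} for m'=−3..3 at α=4.4503, β=1.1708, γ=3.1210.
cos(β/2)=0.833491, sin(β/2)=0.552533
d^3_{-3,-1}: single k=2 term ⇒ +0.570645;  D = -0.412073-0.394755i
d^3_{-2,-1}: k∈[1..2] ⇒ +0.702851 -0.617742 = +0.085108;  D = +0.072789-0.044105i
d^3_{-1,-1}: k∈[0..2] ⇒ +0.335279 -1.178719 +0.388495 = -0.454945;  D = -0.126899-0.436888i
d^3_{0,-1}: k∈[0..2] ⇒ -0.769934 +1.015054 -0.148690 = +0.096430;  D = -0.096409+0.001986i
d^3_{1,-1}: k∈[0..2] ⇒ +0.884039 -0.517993 +0.028454 = +0.394500;  D = +0.094347-0.383052i
d^3_{2,-1}: k∈[0..1] ⇒ -0.617742 +0.135735 = -0.482007;  D = -0.422170-0.232602i
d^3_{3,-1}: single k=0 term ⇒ +0.250773;  D = -0.173791+0.180786i
Y_3^{m'}(θ=0.2936,φ=4.7419) and Σ D·Y over m':
  (-0.4121-0.3948i)·(-0.0009-0.0101i)  (+0.0728-0.0441i)·(-0.0818+0.0048i)  (-0.1269-0.4369i)·(+0.0099+0.3348i)  (-0.0964+0.0020i)·(+0.5648+0.0000i)  (+0.0943-0.3831i)·(-0.0099+0.3348i)  (-0.4222-0.2326i)·(-0.0818-0.0048i)  (-0.1738+0.1808i)·(+0.0009-0.0101i)
Y_3^-1(R⁻¹ n̂) = +0.243598+0.021131i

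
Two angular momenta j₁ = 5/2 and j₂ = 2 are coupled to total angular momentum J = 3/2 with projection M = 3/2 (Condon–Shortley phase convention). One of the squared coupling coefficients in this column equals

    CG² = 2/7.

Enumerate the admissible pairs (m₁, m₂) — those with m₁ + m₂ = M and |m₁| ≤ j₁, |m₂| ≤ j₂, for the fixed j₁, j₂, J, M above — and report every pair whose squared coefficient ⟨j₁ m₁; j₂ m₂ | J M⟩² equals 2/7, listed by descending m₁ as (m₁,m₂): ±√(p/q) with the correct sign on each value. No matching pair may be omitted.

Admissible pairs with m₁+m₂ = M = 3/2: (-1/2,2), (1/2,1), (3/2,0), (5/2,-1)
  (m₁,m₂)=(5/2,-1): CG² = 2/7, CG = +√(2/7)   ← matches the target
  (m₁,m₂)=(3/2,0): CG² = 12/35, CG = −√(12/35)
  (m₁,m₂)=(1/2,1): CG² = 9/35, CG = +√(9/35)
  (m₁,m₂)=(-1/2,2): CG² = 4/35, CG = −√(4/35)
Pairs with CG² = 2/7: (5/2,-1): +√(2/7)

(5/2,-1): +√(2/7)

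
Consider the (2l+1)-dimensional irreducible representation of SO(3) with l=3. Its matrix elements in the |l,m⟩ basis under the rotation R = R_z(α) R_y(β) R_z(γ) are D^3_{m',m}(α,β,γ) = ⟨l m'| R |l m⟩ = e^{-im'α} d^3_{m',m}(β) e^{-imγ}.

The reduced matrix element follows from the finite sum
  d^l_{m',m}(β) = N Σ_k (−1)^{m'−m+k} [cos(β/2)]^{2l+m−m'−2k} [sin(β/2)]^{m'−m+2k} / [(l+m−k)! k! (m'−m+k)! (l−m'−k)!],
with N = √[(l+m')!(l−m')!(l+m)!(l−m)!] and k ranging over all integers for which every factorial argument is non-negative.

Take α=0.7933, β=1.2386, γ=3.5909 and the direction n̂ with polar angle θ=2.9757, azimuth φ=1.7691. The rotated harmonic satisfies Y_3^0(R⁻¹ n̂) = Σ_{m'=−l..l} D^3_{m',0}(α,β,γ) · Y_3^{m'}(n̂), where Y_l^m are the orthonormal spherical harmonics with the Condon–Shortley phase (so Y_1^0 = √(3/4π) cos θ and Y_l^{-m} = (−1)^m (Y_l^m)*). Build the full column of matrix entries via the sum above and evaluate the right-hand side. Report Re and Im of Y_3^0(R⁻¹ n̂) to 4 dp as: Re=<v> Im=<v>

Re=0.2382 Im=0.0000

Need the full column D^3_{m',0} for m'=−3..3 at α=0.7933, β=1.2386, γ=3.5909.
cos(β/2)=0.814285, sin(β/2)=0.580465
d^3_{-3,0}: single k=3 term ⇒ +0.472251;  D = -0.341753+0.325923i
d^3_{-2,0}: k∈[2..3] ⇒ +0.811370 -0.412305 = +0.399065;  D = -0.006306+0.399015i
d^3_{-1,0}: k∈[1..3] ⇒ +0.719862 -1.097413 +0.185887 = -0.191664;  D = -0.134452-0.136594i
d^3_{0,0}: k∈[0..3] ⇒ +0.291513 -1.333217 +0.677486 -0.038252 = -0.402469;  D = -0.402469+0.000000i
d^3_{1,0}: k∈[0..2] ⇒ -0.719862 +1.097413 -0.185887 = +0.191664;  D = +0.134452-0.136594i
d^3_{2,0}: k∈[0..1] ⇒ +0.811370 -0.412305 = +0.399065;  D = -0.006306-0.399015i
d^3_{3,0}: single k=0 term ⇒ -0.472251;  D = +0.341753+0.325923i
Y_3^{m'}(θ=2.9757,φ=1.7691) and Σ D·Y over m':
  (-0.3418+0.3259i)·(+0.0011+0.0016i)  (-0.0063+0.3990i)·(+0.0254-0.0106i)  (-0.1345-0.1366i)·(-0.0406-0.2022i)  (-0.4025+0.0000i)·(-0.6859+0.0000i)  (+0.1345-0.1366i)·(+0.0406-0.2022i)  (-0.0063-0.3990i)·(+0.0254+0.0106i)  (+0.3418+0.3259i)·(-0.0011+0.0016i)
Y_3^0(R⁻¹ n̂) = +0.238181-0.000000i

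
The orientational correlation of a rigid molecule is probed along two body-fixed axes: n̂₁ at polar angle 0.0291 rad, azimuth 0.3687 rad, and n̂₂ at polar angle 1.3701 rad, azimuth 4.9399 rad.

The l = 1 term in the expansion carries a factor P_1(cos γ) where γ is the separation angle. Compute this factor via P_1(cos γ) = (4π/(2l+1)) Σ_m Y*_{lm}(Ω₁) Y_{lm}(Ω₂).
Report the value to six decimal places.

Term-by-term m-sum for l=1 (normalisation 4π/3 = 4.188790):
  m=-1: (0.00938 + 0.00362j) × (0.07636 + 0.32983j) = -0.00048 + 0.00337j  (running Σ = -0.00048 + 0.00337j)
  m=0: (0.48840 + 0.00000j) × (0.09740 + 0.00000j) = 0.04757 + 0.00000j  (running Σ = 0.04709 + 0.00337j)
  m=1: (-0.00938 + 0.00362j) × (-0.07636 + 0.32983j) = -0.00048 - 0.00337j  (running Σ = 0.04661 + 0.00000j)
Total Σ_m = 0.04661 + 0.00000j. Multiply by 4.188790: 0.19526 + 0.00000j. P_1(cos γ) = 0.195255

0.195255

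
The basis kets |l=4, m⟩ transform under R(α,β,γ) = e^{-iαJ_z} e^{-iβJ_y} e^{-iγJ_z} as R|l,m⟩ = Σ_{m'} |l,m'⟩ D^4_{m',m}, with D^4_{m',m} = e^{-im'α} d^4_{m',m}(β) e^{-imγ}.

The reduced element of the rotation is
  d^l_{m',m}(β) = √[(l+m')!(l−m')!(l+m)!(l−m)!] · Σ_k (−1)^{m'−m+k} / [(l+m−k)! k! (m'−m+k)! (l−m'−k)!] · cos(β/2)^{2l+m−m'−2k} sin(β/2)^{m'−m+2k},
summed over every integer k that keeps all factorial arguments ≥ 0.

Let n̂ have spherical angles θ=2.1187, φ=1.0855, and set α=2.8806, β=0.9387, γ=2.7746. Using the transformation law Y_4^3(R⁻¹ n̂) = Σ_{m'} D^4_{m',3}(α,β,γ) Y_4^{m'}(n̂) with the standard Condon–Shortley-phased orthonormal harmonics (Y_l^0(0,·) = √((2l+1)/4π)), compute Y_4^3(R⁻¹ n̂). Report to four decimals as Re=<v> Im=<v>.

Need the full column D^4_{m',3} for m'=−4..4 at α=2.8806, β=0.9387, γ=2.7746.
cos(β/2)=0.891862, sin(β/2)=0.452307
d^4_{-4,3}: single k=7 term ⇒ +0.009770;  D = -0.009754-0.000557i
d^4_{-3,3}: k∈[6..7] ⇒ +0.047675 -0.001752 = +0.045923;  D = +0.043621+0.014359i
d^4_{-2,3}: k∈[5..6] ⇒ +0.150745 -0.012924 = +0.137821;  D = -0.115359-0.075413i
d^4_{-1,3}: k∈[4..5] ⇒ +0.350302 -0.054059 = +0.296243;  D = +0.197735+0.220593i
d^4_{0,3}: k∈[3..4] ⇒ +0.617806 -0.158900 = +0.458907;  D = -0.207758-0.409185i
d^4_{1,3}: k∈[2..3] ⇒ +0.817191 -0.350302 = +0.466889;  D = +0.096791+0.456746i
d^4_{2,3}: k∈[1..2] ⇒ +0.759595 -0.586103 = +0.173493;  D = +0.009046-0.173257i
d^4_{3,3}: k∈[0..1] ⇒ +0.400298 -0.720695 = -0.320397;  D = +0.098703-0.304815i
d^4_{4,3}: single k=0 term ⇒ -0.574200;  D = -0.311861+0.482129i
Y_4^{m'}(θ=2.1187,φ=1.0855) and Σ D·Y over m':
  (-0.0098-0.0006i)·(-0.0851+0.2190i)  (+0.0436+0.0144i)·(+0.4029-0.0465i)  (-0.1154-0.0754i)·(-0.1238-0.1809i)  (+0.1977+0.2206i)·(+0.1080-0.2048i)  (-0.2078-0.4092i)·(-0.2712+0.0000i)  (+0.0968+0.4567i)·(-0.1080-0.2048i)  (+0.0090-0.1733i)·(-0.1238+0.1809i)  (+0.0987-0.3048i)·(-0.4029-0.0465i)  (-0.3119+0.4821i)·(-0.0851-0.2190i)
Y_4^3(R⁻¹ n̂) = +0.334198+0.225604i

Re=0.3342 Im=0.2256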